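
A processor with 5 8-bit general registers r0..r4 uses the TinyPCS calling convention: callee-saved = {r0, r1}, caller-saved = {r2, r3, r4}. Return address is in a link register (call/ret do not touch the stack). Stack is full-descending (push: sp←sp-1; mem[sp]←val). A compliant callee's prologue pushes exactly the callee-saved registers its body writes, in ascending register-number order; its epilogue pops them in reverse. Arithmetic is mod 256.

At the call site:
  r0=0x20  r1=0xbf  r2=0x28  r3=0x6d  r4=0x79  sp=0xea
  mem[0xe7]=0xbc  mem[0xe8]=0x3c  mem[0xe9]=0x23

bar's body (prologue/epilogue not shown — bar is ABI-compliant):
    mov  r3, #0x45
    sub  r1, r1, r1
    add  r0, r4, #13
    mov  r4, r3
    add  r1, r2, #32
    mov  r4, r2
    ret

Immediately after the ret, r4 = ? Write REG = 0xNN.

prologue: push r0 → mem[0xe9]=0x20, sp=0xe9
prologue: push r1 → mem[0xe8]=0xbf, sp=0xe8
body[0] mov  r3, #0x45 → r3=0x45
body[1] sub  r1, r1, r1 → r1=0x00
body[2] add  r0, r4, #13 → r0=0x86
body[3] mov  r4, r3 → r4=0x45
body[4] add  r1, r2, #32 → r1=0x48
body[5] mov  r4, r2 → r4=0x28
epilogue: pop r1=0xbf, sp=0xe9
epilogue: pop r0=0x20, sp=0xea
r4 is caller-saved → body value

REG = 0x28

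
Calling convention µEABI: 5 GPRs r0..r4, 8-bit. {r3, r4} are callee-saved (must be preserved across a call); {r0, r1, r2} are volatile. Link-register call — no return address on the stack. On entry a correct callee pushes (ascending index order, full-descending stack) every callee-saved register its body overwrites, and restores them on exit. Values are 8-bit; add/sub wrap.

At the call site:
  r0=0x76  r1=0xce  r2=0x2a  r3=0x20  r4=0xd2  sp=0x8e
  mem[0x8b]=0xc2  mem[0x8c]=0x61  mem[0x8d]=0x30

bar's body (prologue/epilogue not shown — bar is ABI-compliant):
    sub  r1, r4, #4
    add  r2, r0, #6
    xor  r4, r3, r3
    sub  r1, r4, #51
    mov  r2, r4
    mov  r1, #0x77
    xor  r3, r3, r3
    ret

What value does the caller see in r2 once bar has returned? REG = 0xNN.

REG = 0x00

prologue: push r3 -> mem[0x8d]=0x20, sp=0x8d
prologue: push r4 -> mem[0x8c]=0xd2, sp=0x8c
body[0] sub  r1, r4, #4 -> r1=0xce
body[1] add  r2, r0, #6 -> r2=0x7c
body[2] xor  r4, r3, r3 -> r4=0x00
body[3] sub  r1, r4, #51 -> r1=0xcd
body[4] mov  r2, r4 -> r2=0x00
body[5] mov  r1, #0x77 -> r1=0x77
body[6] xor  r3, r3, r3 -> r3=0x00
epilogue: pop r4=0xd2, sp=0x8d
epilogue: pop r3=0x20, sp=0x8e
r2 is caller-saved -> body value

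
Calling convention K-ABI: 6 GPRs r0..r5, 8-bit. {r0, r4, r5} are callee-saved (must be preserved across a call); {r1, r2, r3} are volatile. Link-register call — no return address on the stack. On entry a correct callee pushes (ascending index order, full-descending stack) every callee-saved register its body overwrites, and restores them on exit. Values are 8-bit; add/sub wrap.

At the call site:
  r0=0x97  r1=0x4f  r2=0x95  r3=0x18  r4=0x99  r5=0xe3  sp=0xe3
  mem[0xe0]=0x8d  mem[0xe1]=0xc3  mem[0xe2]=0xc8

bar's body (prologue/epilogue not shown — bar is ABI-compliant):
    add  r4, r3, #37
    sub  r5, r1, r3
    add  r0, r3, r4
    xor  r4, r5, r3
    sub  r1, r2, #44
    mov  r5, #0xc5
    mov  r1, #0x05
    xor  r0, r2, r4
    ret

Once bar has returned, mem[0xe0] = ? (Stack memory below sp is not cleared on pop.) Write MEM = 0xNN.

MEM = 0xe3

prologue: push r0 -> mem[0xe2]=0x97, sp=0xe2
prologue: push r4 -> mem[0xe1]=0x99, sp=0xe1
prologue: push r5 -> mem[0xe0]=0xe3, sp=0xe0
body[0] add  r4, r3, #37 -> r4=0x3d
body[1] sub  r5, r1, r3 -> r5=0x37
body[2] add  r0, r3, r4 -> r0=0x55
body[3] xor  r4, r5, r3 -> r4=0x2f
body[4] sub  r1, r2, #44 -> r1=0x69
body[5] mov  r5, #0xc5 -> r5=0xc5
body[6] mov  r1, #0x05 -> r1=0x05
body[7] xor  r0, r2, r4 -> r0=0xba
epilogue: pop r5=0xe3, sp=0xe1
epilogue: pop r4=0x99, sp=0xe2
epilogue: pop r0=0x97, sp=0xe3
prologue pushed ['r0', 'r4', 'r5'] at ['0xe2', '0xe1', '0xe0']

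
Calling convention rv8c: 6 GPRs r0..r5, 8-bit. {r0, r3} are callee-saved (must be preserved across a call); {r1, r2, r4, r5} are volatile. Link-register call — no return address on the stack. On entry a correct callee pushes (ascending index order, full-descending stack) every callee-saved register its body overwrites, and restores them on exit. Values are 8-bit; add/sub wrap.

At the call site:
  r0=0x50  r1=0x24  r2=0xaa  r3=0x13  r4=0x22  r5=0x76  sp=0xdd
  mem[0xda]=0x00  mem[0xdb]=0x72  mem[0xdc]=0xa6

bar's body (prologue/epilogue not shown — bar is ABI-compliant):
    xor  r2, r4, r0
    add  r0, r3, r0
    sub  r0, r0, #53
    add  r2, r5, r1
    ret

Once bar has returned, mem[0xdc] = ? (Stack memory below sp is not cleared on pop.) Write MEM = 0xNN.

MEM = 0x50

prologue: push r0 → mem[0xdc]=0x50, sp=0xdc
body[0] xor  r2, r4, r0 → r2=0x72
body[1] add  r0, r3, r0 → r0=0x63
body[2] sub  r0, r0, #53 → r0=0x2e
body[3] add  r2, r5, r1 → r2=0x9a
epilogue: pop r0=0x50, sp=0xdd
prologue pushed ['r0'] at ['0xdc']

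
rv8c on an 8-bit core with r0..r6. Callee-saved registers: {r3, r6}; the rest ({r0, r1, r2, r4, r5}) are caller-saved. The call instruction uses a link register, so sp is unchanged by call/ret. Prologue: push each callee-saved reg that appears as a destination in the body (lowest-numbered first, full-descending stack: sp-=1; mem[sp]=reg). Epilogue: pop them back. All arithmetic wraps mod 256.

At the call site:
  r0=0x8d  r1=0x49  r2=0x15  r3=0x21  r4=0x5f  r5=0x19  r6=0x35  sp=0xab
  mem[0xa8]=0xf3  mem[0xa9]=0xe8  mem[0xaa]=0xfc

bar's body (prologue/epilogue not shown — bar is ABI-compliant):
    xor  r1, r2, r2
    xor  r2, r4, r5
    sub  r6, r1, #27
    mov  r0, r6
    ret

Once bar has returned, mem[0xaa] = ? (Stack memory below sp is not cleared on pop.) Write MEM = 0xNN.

prologue: push r6 → mem[0xaa]=0x35, sp=0xaa
body[0] xor  r1, r2, r2 → r1=0x00
body[1] xor  r2, r4, r5 → r2=0x46
body[2] sub  r6, r1, #27 → r6=0xe5
body[3] mov  r0, r6 → r0=0xe5
epilogue: pop r6=0x35, sp=0xab
prologue pushed ['r6'] at ['0xaa']

MEM = 0x35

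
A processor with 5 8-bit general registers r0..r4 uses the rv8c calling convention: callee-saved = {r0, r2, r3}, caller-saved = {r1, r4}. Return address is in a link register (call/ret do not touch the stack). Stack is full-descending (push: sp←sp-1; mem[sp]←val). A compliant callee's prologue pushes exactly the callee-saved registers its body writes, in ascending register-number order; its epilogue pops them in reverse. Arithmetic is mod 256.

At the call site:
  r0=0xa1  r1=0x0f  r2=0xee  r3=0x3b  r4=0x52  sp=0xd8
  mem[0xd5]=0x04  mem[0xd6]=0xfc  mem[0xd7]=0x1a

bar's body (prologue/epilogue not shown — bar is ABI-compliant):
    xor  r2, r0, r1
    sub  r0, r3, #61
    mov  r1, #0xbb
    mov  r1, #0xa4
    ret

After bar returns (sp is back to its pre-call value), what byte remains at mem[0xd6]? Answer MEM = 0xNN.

prologue: push r0 → mem[0xd7]=0xa1, sp=0xd7
prologue: push r2 → mem[0xd6]=0xee, sp=0xd6
body[0] xor  r2, r0, r1 → r2=0xae
body[1] sub  r0, r3, #61 → r0=0xfe
body[2] mov  r1, #0xbb → r1=0xbb
body[3] mov  r1, #0xa4 → r1=0xa4
epilogue: pop r2=0xee, sp=0xd7
epilogue: pop r0=0xa1, sp=0xd8
prologue pushed ['r0', 'r2'] at ['0xd7', '0xd6']

MEM = 0xee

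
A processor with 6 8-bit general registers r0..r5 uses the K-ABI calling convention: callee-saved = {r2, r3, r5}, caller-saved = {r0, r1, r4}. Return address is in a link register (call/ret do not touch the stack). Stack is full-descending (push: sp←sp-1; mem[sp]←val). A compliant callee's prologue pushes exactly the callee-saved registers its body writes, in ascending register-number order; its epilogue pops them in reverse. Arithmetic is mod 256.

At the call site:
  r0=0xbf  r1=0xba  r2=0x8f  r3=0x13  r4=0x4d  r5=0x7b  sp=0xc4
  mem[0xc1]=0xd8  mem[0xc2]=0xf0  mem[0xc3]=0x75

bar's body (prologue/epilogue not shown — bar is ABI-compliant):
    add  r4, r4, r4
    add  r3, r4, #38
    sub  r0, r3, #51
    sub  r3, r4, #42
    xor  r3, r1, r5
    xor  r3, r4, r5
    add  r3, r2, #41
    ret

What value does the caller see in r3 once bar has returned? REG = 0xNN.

prologue: push r3 -> mem[0xc3]=0x13, sp=0xc3
body[0] add  r4, r4, r4 -> r4=0x9a
body[1] add  r3, r4, #38 -> r3=0xc0
body[2] sub  r0, r3, #51 -> r0=0x8d
body[3] sub  r3, r4, #42 -> r3=0x70
body[4] xor  r3, r1, r5 -> r3=0xc1
body[5] xor  r3, r4, r5 -> r3=0xe1
body[6] add  r3, r2, #41 -> r3=0xb8
epilogue: pop r3=0x13, sp=0xc4
r3 is callee-saved -> restored

REG = 0x13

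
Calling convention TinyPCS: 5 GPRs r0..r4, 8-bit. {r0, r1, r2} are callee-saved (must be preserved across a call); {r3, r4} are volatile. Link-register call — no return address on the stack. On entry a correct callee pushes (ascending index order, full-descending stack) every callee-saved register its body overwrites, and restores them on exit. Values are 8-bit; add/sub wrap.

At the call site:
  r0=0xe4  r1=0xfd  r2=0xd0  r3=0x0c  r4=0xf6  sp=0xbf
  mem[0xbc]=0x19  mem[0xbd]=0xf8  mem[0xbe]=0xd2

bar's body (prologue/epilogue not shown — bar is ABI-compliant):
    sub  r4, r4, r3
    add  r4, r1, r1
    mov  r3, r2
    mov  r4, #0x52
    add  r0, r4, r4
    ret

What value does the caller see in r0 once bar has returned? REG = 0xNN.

prologue: push r0 -> mem[0xbe]=0xe4, sp=0xbe
body[0] sub  r4, r4, r3 -> r4=0xea
body[1] add  r4, r1, r1 -> r4=0xfa
body[2] mov  r3, r2 -> r3=0xd0
body[3] mov  r4, #0x52 -> r4=0x52
body[4] add  r0, r4, r4 -> r0=0xa4
epilogue: pop r0=0xe4, sp=0xbf
r0 is callee-saved -> restored

REG = 0xe4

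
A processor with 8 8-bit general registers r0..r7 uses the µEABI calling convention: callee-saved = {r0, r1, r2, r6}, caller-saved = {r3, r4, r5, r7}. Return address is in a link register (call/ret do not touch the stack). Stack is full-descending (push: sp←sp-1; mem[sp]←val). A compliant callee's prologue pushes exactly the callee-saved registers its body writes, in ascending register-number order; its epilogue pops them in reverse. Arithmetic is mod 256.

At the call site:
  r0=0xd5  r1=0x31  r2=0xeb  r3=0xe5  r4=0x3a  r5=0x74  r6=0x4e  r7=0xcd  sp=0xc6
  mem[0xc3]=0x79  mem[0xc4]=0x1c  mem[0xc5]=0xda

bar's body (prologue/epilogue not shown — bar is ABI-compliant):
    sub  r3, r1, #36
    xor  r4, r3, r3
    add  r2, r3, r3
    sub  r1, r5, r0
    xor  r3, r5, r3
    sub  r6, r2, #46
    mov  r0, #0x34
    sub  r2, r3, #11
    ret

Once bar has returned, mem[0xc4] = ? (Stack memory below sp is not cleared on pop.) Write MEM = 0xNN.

MEM = 0x31

prologue: push r0 → mem[0xc5]=0xd5, sp=0xc5
prologue: push r1 → mem[0xc4]=0x31, sp=0xc4
prologue: push r2 → mem[0xc3]=0xeb, sp=0xc3
prologue: push r6 → mem[0xc2]=0x4e, sp=0xc2
body[0] sub  r3, r1, #36 → r3=0x0d
body[1] xor  r4, r3, r3 → r4=0x00
body[2] add  r2, r3, r3 → r2=0x1a
body[3] sub  r1, r5, r0 → r1=0x9f
body[4] xor  r3, r5, r3 → r3=0x79
body[5] sub  r6, r2, #46 → r6=0xec
body[6] mov  r0, #0x34 → r0=0x34
body[7] sub  r2, r3, #11 → r2=0x6e
epilogue: pop r6=0x4e, sp=0xc3
epilogue: pop r2=0xeb, sp=0xc4
epilogue: pop r1=0x31, sp=0xc5
epilogue: pop r0=0xd5, sp=0xc6
prologue pushed ['r0', 'r1', 'r2', 'r6'] at ['0xc5', '0xc4', '0xc3', '0xc2']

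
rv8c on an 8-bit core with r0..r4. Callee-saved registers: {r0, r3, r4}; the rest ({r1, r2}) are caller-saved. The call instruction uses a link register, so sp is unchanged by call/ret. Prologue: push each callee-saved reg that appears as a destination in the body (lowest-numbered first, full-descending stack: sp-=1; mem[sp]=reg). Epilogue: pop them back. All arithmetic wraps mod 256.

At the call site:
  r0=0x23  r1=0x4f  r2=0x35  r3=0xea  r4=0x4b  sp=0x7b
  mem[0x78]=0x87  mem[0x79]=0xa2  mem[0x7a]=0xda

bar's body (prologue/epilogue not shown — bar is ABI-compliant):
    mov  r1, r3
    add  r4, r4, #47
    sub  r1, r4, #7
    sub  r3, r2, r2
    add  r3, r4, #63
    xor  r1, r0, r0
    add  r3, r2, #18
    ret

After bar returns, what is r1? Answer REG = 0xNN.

REG = 0x00

prologue: push r3 -> mem[0x7a]=0xea, sp=0x7a
prologue: push r4 -> mem[0x79]=0x4b, sp=0x79
body[0] mov  r1, r3 -> r1=0xea
body[1] add  r4, r4, #47 -> r4=0x7a
body[2] sub  r1, r4, #7 -> r1=0x73
body[3] sub  r3, r2, r2 -> r3=0x00
body[4] add  r3, r4, #63 -> r3=0xb9
body[5] xor  r1, r0, r0 -> r1=0x00
body[6] add  r3, r2, #18 -> r3=0x47
epilogue: pop r4=0x4b, sp=0x7a
epilogue: pop r3=0xea, sp=0x7b
r1 is caller-saved -> body value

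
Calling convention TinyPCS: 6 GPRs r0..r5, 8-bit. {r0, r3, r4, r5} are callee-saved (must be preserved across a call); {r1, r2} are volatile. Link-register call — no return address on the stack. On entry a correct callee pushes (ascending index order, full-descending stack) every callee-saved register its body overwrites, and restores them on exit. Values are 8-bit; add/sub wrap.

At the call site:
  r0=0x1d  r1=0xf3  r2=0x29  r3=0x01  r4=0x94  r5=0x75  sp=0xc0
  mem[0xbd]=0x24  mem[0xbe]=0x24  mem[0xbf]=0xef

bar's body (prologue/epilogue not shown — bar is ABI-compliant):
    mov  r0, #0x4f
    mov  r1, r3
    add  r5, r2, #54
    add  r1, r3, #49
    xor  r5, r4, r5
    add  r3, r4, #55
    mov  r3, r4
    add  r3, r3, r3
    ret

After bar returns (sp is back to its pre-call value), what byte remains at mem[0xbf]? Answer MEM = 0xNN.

prologue: push r0 → mem[0xbf]=0x1d, sp=0xbf
prologue: push r3 → mem[0xbe]=0x01, sp=0xbe
prologue: push r5 → mem[0xbd]=0x75, sp=0xbd
body[0] mov  r0, #0x4f → r0=0x4f
body[1] mov  r1, r3 → r1=0x01
body[2] add  r5, r2, #54 → r5=0x5f
body[3] add  r1, r3, #49 → r1=0x32
body[4] xor  r5, r4, r5 → r5=0xcb
body[5] add  r3, r4, #55 → r3=0xcb
body[6] mov  r3, r4 → r3=0x94
body[7] add  r3, r3, r3 → r3=0x28
epilogue: pop r5=0x75, sp=0xbe
epilogue: pop r3=0x01, sp=0xbf
epilogue: pop r0=0x1d, sp=0xc0
prologue pushed ['r0', 'r3', 'r5'] at ['0xbf', '0xbe', '0xbd']

MEM = 0x1d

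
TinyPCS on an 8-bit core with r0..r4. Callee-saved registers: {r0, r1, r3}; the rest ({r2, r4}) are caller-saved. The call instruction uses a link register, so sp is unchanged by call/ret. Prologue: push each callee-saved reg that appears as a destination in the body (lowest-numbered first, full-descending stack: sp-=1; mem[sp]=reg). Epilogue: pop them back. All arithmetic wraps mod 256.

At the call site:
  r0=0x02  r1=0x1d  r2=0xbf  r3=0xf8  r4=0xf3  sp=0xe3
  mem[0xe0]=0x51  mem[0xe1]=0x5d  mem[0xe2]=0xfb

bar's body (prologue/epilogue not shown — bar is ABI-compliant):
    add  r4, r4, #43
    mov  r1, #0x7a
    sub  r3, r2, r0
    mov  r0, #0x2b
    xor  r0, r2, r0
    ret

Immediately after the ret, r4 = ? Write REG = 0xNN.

prologue: push r0 → mem[0xe2]=0x02, sp=0xe2
prologue: push r1 → mem[0xe1]=0x1d, sp=0xe1
prologue: push r3 → mem[0xe0]=0xf8, sp=0xe0
body[0] add  r4, r4, #43 → r4=0x1e
body[1] mov  r1, #0x7a → r1=0x7a
body[2] sub  r3, r2, r0 → r3=0xbd
body[3] mov  r0, #0x2b → r0=0x2b
body[4] xor  r0, r2, r0 → r0=0x94
epilogue: pop r3=0xf8, sp=0xe1
epilogue: pop r1=0x1d, sp=0xe2
epilogue: pop r0=0x02, sp=0xe3
r4 is caller-saved → body value

REG = 0x1e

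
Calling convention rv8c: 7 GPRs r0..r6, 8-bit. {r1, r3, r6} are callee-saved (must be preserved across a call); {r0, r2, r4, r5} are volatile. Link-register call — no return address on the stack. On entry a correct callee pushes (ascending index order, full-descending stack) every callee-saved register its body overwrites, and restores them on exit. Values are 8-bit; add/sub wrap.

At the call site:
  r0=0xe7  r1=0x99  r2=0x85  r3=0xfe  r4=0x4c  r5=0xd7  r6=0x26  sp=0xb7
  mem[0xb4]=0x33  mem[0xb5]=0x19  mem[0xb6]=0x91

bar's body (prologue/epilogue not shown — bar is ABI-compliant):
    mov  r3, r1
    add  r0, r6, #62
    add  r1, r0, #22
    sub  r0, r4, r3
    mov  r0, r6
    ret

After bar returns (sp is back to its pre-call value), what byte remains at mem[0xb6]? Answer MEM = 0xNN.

MEM = 0x99

prologue: push r1 → mem[0xb6]=0x99, sp=0xb6
prologue: push r3 → mem[0xb5]=0xfe, sp=0xb5
body[0] mov  r3, r1 → r3=0x99
body[1] add  r0, r6, #62 → r0=0x64
body[2] add  r1, r0, #22 → r1=0x7a
body[3] sub  r0, r4, r3 → r0=0xb3
body[4] mov  r0, r6 → r0=0x26
epilogue: pop r3=0xfe, sp=0xb6
epilogue: pop r1=0x99, sp=0xb7
prologue pushed ['r1', 'r3'] at ['0xb6', '0xb5']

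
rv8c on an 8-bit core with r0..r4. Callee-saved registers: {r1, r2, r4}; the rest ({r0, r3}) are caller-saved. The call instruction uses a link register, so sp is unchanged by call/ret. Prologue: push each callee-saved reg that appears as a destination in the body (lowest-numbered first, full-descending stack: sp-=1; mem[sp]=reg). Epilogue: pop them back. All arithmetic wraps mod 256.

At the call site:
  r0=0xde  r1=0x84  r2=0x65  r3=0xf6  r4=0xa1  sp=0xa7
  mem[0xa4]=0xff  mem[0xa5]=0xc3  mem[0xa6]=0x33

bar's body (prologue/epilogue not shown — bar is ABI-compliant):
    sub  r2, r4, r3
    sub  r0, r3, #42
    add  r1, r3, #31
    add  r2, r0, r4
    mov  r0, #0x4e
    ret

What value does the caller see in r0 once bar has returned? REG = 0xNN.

REG = 0x4e

prologue: push r1 -> mem[0xa6]=0x84, sp=0xa6
prologue: push r2 -> mem[0xa5]=0x65, sp=0xa5
body[0] sub  r2, r4, r3 -> r2=0xab
body[1] sub  r0, r3, #42 -> r0=0xcc
body[2] add  r1, r3, #31 -> r1=0x15
body[3] add  r2, r0, r4 -> r2=0x6d
body[4] mov  r0, #0x4e -> r0=0x4e
epilogue: pop r2=0x65, sp=0xa6
epilogue: pop r1=0x84, sp=0xa7
r0 is caller-saved -> body value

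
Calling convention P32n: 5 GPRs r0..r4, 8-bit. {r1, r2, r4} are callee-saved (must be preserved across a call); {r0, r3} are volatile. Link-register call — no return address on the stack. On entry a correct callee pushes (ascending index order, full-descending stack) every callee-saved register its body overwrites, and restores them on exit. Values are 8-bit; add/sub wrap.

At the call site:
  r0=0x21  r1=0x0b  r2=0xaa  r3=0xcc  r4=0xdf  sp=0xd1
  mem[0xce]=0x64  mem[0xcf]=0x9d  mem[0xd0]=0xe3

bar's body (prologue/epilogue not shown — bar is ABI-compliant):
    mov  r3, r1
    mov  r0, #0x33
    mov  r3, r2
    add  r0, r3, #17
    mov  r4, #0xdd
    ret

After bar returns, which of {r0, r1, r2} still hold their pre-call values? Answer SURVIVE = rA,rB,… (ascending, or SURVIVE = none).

SURVIVE = r1,r2

prologue: push r4 → mem[0xd0]=0xdf, sp=0xd0
body[0] mov  r3, r1 → r3=0x0b
body[1] mov  r0, #0x33 → r0=0x33
body[2] mov  r3, r2 → r3=0xaa
body[3] add  r0, r3, #17 → r0=0xbb
body[4] mov  r4, #0xdd → r4=0xdd
epilogue: pop r4=0xdf, sp=0xd1
r0: caller-saved, written=True
r1: callee-saved, written=False
r2: callee-saved, written=False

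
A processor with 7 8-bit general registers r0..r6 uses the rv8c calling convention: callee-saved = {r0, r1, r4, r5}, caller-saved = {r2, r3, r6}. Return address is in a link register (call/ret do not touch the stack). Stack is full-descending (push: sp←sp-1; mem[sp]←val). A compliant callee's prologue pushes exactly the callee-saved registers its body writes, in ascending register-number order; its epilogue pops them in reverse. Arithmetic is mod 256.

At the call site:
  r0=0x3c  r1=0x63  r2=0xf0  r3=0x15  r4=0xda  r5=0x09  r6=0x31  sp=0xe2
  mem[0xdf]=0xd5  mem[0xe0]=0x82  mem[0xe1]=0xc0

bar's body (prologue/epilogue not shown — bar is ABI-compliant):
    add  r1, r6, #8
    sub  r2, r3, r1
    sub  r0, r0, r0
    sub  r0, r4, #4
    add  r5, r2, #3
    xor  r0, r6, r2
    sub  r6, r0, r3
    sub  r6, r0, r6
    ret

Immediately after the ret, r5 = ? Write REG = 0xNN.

prologue: push r0 → mem[0xe1]=0x3c, sp=0xe1
prologue: push r1 → mem[0xe0]=0x63, sp=0xe0
prologue: push r5 → mem[0xdf]=0x09, sp=0xdf
body[0] add  r1, r6, #8 → r1=0x39
body[1] sub  r2, r3, r1 → r2=0xdc
body[2] sub  r0, r0, r0 → r0=0x00
body[3] sub  r0, r4, #4 → r0=0xd6
body[4] add  r5, r2, #3 → r5=0xdf
body[5] xor  r0, r6, r2 → r0=0xed
body[6] sub  r6, r0, r3 → r6=0xd8
body[7] sub  r6, r0, r6 → r6=0x15
epilogue: pop r5=0x09, sp=0xe0
epilogue: pop r1=0x63, sp=0xe1
epilogue: pop r0=0x3c, sp=0xe2
r5 is callee-saved → restored

REG = 0x09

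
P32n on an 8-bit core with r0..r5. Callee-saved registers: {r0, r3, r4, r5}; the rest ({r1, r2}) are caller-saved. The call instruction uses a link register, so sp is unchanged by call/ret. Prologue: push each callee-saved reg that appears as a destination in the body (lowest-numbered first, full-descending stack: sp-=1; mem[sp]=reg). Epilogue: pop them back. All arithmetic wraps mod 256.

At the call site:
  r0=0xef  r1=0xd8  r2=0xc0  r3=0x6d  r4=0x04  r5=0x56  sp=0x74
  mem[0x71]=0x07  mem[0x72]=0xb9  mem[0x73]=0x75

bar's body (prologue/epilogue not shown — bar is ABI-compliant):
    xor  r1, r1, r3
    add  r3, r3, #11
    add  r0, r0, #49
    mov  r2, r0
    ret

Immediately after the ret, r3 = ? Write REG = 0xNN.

REG = 0x6d

prologue: push r0 → mem[0x73]=0xef, sp=0x73
prologue: push r3 → mem[0x72]=0x6d, sp=0x72
body[0] xor  r1, r1, r3 → r1=0xb5
body[1] add  r3, r3, #11 → r3=0x78
body[2] add  r0, r0, #49 → r0=0x20
body[3] mov  r2, r0 → r2=0x20
epilogue: pop r3=0x6d, sp=0x73
epilogue: pop r0=0xef, sp=0x74
r3 is callee-saved → restored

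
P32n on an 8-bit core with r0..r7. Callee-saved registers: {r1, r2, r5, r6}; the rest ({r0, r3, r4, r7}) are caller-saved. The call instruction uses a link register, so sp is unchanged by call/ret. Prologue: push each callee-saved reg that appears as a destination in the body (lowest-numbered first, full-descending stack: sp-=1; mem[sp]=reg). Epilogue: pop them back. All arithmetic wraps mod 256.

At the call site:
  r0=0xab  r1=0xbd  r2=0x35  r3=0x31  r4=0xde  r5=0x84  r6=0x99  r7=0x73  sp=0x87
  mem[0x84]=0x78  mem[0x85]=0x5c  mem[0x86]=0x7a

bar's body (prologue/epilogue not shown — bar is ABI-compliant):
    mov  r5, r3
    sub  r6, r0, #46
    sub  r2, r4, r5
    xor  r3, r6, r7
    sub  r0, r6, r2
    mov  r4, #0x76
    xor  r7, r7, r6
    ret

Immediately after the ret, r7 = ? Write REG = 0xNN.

prologue: push r2 -> mem[0x86]=0x35, sp=0x86
prologue: push r5 -> mem[0x85]=0x84, sp=0x85
prologue: push r6 -> mem[0x84]=0x99, sp=0x84
body[0] mov  r5, r3 -> r5=0x31
body[1] sub  r6, r0, #46 -> r6=0x7d
body[2] sub  r2, r4, r5 -> r2=0xad
body[3] xor  r3, r6, r7 -> r3=0x0e
body[4] sub  r0, r6, r2 -> r0=0xd0
body[5] mov  r4, #0x76 -> r4=0x76
body[6] xor  r7, r7, r6 -> r7=0x0e
epilogue: pop r6=0x99, sp=0x85
epilogue: pop r5=0x84, sp=0x86
epilogue: pop r2=0x35, sp=0x87
r7 is caller-saved -> body value

REG = 0x0e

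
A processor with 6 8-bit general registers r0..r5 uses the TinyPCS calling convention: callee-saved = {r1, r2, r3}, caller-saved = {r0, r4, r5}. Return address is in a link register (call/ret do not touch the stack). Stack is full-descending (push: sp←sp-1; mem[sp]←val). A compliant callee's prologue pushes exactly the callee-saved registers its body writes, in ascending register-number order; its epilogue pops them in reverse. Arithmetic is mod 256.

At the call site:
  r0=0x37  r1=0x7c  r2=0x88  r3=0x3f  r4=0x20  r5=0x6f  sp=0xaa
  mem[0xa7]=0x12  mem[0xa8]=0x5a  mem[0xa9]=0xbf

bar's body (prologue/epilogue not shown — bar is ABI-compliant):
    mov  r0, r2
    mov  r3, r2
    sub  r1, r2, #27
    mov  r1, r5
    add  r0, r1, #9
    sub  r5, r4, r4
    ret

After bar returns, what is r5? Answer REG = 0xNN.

prologue: push r1 → mem[0xa9]=0x7c, sp=0xa9
prologue: push r3 → mem[0xa8]=0x3f, sp=0xa8
body[0] mov  r0, r2 → r0=0x88
body[1] mov  r3, r2 → r3=0x88
body[2] sub  r1, r2, #27 → r1=0x6d
body[3] mov  r1, r5 → r1=0x6f
body[4] add  r0, r1, #9 → r0=0x78
body[5] sub  r5, r4, r4 → r5=0x00
epilogue: pop r3=0x3f, sp=0xa9
epilogue: pop r1=0x7c, sp=0xaa
r5 is caller-saved → body value

REG = 0x00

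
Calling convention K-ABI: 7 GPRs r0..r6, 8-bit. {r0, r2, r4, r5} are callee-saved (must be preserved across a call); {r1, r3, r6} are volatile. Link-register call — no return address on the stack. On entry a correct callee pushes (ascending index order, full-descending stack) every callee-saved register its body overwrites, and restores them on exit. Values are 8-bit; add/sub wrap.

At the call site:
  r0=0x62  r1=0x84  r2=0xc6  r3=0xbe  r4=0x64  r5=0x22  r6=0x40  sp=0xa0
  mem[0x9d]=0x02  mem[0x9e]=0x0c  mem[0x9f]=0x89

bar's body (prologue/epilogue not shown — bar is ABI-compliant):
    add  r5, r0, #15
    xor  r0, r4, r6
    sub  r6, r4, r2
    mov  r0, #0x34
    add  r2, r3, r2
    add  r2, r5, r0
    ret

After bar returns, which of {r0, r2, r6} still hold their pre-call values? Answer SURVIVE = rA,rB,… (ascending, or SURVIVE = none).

SURVIVE = r0,r2

prologue: push r0 -> mem[0x9f]=0x62, sp=0x9f
prologue: push r2 -> mem[0x9e]=0xc6, sp=0x9e
prologue: push r5 -> mem[0x9d]=0x22, sp=0x9d
body[0] add  r5, r0, #15 -> r5=0x71
body[1] xor  r0, r4, r6 -> r0=0x24
body[2] sub  r6, r4, r2 -> r6=0x9e
body[3] mov  r0, #0x34 -> r0=0x34
body[4] add  r2, r3, r2 -> r2=0x84
body[5] add  r2, r5, r0 -> r2=0xa5
epilogue: pop r5=0x22, sp=0x9e
epilogue: pop r2=0xc6, sp=0x9f
epilogue: pop r0=0x62, sp=0xa0
r0: callee-saved, written=True
r2: callee-saved, written=True
r6: caller-saved, written=True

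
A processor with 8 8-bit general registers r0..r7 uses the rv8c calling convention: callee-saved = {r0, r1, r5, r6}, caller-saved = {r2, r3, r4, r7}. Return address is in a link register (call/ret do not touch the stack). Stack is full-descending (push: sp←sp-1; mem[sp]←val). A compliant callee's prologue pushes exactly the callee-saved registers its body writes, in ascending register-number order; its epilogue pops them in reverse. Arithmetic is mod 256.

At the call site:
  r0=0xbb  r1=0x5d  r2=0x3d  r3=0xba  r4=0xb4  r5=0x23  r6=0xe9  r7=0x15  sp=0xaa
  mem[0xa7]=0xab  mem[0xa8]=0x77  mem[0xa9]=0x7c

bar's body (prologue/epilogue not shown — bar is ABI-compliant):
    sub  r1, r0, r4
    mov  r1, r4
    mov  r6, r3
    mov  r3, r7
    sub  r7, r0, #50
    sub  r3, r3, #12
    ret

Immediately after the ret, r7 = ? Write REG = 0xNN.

REG = 0x89

prologue: push r1 → mem[0xa9]=0x5d, sp=0xa9
prologue: push r6 → mem[0xa8]=0xe9, sp=0xa8
body[0] sub  r1, r0, r4 → r1=0x07
body[1] mov  r1, r4 → r1=0xb4
body[2] mov  r6, r3 → r6=0xba
body[3] mov  r3, r7 → r3=0x15
body[4] sub  r7, r0, #50 → r7=0x89
body[5] sub  r3, r3, #12 → r3=0x09
epilogue: pop r6=0xe9, sp=0xa9
epilogue: pop r1=0x5d, sp=0xaa
r7 is caller-saved → body value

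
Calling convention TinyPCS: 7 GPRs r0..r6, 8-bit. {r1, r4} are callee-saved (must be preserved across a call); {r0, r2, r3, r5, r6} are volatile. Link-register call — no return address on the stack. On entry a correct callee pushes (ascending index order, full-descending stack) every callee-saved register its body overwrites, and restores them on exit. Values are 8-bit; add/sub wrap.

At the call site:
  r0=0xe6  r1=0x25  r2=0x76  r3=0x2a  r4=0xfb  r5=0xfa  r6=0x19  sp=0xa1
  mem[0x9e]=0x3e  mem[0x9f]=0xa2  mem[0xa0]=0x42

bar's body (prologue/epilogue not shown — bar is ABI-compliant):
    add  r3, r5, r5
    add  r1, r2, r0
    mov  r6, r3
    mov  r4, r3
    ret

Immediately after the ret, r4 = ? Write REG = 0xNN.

REG = 0xfb

prologue: push r1 -> mem[0xa0]=0x25, sp=0xa0
prologue: push r4 -> mem[0x9f]=0xfb, sp=0x9f
body[0] add  r3, r5, r5 -> r3=0xf4
body[1] add  r1, r2, r0 -> r1=0x5c
body[2] mov  r6, r3 -> r6=0xf4
body[3] mov  r4, r3 -> r4=0xf4
epilogue: pop r4=0xfb, sp=0xa0
epilogue: pop r1=0x25, sp=0xa1
r4 is callee-saved -> restored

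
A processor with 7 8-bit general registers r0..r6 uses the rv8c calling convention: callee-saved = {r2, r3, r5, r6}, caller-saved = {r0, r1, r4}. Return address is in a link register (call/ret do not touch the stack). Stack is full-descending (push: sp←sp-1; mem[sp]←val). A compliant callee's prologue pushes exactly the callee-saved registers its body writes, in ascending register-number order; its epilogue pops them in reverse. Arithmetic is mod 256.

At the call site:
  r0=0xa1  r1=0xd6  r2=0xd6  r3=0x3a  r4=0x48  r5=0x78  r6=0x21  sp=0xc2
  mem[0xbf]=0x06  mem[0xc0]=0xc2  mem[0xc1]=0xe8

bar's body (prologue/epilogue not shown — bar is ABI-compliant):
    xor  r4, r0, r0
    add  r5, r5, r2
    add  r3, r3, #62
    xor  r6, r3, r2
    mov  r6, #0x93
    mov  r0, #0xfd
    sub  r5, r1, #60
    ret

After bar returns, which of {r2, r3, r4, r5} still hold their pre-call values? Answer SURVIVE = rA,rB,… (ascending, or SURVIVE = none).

SURVIVE = r2,r3,r5

prologue: push r3 -> mem[0xc1]=0x3a, sp=0xc1
prologue: push r5 -> mem[0xc0]=0x78, sp=0xc0
prologue: push r6 -> mem[0xbf]=0x21, sp=0xbf
body[0] xor  r4, r0, r0 -> r4=0x00
body[1] add  r5, r5, r2 -> r5=0x4e
body[2] add  r3, r3, #62 -> r3=0x78
body[3] xor  r6, r3, r2 -> r6=0xae
body[4] mov  r6, #0x93 -> r6=0x93
body[5] mov  r0, #0xfd -> r0=0xfd
body[6] sub  r5, r1, #60 -> r5=0x9a
epilogue: pop r6=0x21, sp=0xc0
epilogue: pop r5=0x78, sp=0xc1
epilogue: pop r3=0x3a, sp=0xc2
r2: callee-saved, written=False
r3: callee-saved, written=True
r4: caller-saved, written=True
r5: callee-saved, written=True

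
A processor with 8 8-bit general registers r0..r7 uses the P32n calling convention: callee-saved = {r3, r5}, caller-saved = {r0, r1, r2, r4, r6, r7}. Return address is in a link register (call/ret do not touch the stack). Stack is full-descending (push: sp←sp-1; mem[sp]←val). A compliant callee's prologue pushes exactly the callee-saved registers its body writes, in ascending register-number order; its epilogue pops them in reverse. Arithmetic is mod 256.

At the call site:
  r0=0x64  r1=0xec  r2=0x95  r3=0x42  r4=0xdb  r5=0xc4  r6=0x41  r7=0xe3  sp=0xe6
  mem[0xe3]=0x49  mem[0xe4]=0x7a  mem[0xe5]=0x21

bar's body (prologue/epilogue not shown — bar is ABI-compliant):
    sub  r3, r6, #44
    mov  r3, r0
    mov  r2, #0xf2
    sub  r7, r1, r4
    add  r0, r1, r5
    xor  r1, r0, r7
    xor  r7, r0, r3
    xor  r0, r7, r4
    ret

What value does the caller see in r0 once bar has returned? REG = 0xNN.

prologue: push r3 -> mem[0xe5]=0x42, sp=0xe5
body[0] sub  r3, r6, #44 -> r3=0x15
body[1] mov  r3, r0 -> r3=0x64
body[2] mov  r2, #0xf2 -> r2=0xf2
body[3] sub  r7, r1, r4 -> r7=0x11
body[4] add  r0, r1, r5 -> r0=0xb0
body[5] xor  r1, r0, r7 -> r1=0xa1
body[6] xor  r7, r0, r3 -> r7=0xd4
body[7] xor  r0, r7, r4 -> r0=0x0f
epilogue: pop r3=0x42, sp=0xe6
r0 is caller-saved -> body value

REG = 0x0f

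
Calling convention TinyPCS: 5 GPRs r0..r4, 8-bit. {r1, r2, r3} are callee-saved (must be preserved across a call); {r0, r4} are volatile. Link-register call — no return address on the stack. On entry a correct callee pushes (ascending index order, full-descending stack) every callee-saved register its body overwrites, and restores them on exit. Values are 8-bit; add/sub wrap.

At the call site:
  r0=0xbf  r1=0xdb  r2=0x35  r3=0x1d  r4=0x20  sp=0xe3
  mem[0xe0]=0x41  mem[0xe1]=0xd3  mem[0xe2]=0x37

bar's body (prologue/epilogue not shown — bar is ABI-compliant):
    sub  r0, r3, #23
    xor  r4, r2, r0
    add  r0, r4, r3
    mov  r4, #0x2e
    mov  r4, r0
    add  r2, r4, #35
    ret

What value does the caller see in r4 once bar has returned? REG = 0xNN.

REG = 0x50

prologue: push r2 -> mem[0xe2]=0x35, sp=0xe2
body[0] sub  r0, r3, #23 -> r0=0x06
body[1] xor  r4, r2, r0 -> r4=0x33
body[2] add  r0, r4, r3 -> r0=0x50
body[3] mov  r4, #0x2e -> r4=0x2e
body[4] mov  r4, r0 -> r4=0x50
body[5] add  r2, r4, #35 -> r2=0x73
epilogue: pop r2=0x35, sp=0xe3
r4 is caller-saved -> body value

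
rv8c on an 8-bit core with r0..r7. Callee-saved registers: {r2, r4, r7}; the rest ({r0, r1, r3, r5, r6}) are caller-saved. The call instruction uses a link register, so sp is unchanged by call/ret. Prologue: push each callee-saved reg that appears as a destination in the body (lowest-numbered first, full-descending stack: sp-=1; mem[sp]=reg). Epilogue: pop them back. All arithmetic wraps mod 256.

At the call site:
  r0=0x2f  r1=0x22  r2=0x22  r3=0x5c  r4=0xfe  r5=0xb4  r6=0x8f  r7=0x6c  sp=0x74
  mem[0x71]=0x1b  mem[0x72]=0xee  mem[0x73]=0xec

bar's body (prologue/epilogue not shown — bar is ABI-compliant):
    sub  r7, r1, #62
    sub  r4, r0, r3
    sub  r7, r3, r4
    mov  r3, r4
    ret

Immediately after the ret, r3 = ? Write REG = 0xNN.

prologue: push r4 → mem[0x73]=0xfe, sp=0x73
prologue: push r7 → mem[0x72]=0x6c, sp=0x72
body[0] sub  r7, r1, #62 → r7=0xe4
body[1] sub  r4, r0, r3 → r4=0xd3
body[2] sub  r7, r3, r4 → r7=0x89
body[3] mov  r3, r4 → r3=0xd3
epilogue: pop r7=0x6c, sp=0x73
epilogue: pop r4=0xfe, sp=0x74
r3 is caller-saved → body value

REG = 0xd3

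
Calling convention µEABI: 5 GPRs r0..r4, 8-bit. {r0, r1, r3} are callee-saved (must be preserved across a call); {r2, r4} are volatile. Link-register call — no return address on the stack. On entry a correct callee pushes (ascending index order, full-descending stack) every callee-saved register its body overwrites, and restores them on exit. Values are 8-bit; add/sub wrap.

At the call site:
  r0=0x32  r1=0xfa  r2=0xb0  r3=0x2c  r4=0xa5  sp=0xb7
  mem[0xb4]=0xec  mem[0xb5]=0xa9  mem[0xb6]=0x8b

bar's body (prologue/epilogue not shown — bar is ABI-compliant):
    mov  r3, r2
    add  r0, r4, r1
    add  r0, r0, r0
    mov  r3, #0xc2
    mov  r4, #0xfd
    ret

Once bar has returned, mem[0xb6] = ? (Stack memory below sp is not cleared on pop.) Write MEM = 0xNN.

MEM = 0x32

prologue: push r0 -> mem[0xb6]=0x32, sp=0xb6
prologue: push r3 -> mem[0xb5]=0x2c, sp=0xb5
body[0] mov  r3, r2 -> r3=0xb0
body[1] add  r0, r4, r1 -> r0=0x9f
body[2] add  r0, r0, r0 -> r0=0x3e
body[3] mov  r3, #0xc2 -> r3=0xc2
body[4] mov  r4, #0xfd -> r4=0xfd
epilogue: pop r3=0x2c, sp=0xb6
epilogue: pop r0=0x32, sp=0xb7
prologue pushed ['r0', 'r3'] at ['0xb6', '0xb5']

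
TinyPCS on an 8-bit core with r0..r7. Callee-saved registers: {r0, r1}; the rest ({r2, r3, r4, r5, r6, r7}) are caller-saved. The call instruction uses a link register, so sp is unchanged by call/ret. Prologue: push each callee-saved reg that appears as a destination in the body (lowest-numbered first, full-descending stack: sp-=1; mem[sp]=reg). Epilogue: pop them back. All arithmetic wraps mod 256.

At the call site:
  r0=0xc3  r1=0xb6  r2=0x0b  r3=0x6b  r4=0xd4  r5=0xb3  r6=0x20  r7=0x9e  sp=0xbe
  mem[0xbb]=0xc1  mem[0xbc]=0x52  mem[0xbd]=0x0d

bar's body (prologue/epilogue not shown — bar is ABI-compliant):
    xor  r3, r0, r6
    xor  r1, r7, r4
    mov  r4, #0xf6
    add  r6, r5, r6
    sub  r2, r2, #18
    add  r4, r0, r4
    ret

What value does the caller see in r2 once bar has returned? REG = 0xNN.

REG = 0xf9

prologue: push r1 -> mem[0xbd]=0xb6, sp=0xbd
body[0] xor  r3, r0, r6 -> r3=0xe3
body[1] xor  r1, r7, r4 -> r1=0x4a
body[2] mov  r4, #0xf6 -> r4=0xf6
body[3] add  r6, r5, r6 -> r6=0xd3
body[4] sub  r2, r2, #18 -> r2=0xf9
body[5] add  r4, r0, r4 -> r4=0xb9
epilogue: pop r1=0xb6, sp=0xbe
r2 is caller-saved -> body value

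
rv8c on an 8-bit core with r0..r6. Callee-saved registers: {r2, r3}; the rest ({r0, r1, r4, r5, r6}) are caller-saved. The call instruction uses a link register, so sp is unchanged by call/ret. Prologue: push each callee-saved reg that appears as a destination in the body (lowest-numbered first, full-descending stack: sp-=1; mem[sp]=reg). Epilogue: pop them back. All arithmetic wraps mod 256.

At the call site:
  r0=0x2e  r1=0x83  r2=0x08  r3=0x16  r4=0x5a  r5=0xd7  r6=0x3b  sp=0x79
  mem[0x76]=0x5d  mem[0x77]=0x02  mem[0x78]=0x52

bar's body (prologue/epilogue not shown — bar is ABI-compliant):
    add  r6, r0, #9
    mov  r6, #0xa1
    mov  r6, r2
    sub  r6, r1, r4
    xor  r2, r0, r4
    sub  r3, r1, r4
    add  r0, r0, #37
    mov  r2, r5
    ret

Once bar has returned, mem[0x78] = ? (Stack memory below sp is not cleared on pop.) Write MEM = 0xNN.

MEM = 0x08

prologue: push r2 -> mem[0x78]=0x08, sp=0x78
prologue: push r3 -> mem[0x77]=0x16, sp=0x77
body[0] add  r6, r0, #9 -> r6=0x37
body[1] mov  r6, #0xa1 -> r6=0xa1
body[2] mov  r6, r2 -> r6=0x08
body[3] sub  r6, r1, r4 -> r6=0x29
body[4] xor  r2, r0, r4 -> r2=0x74
body[5] sub  r3, r1, r4 -> r3=0x29
body[6] add  r0, r0, #37 -> r0=0x53
body[7] mov  r2, r5 -> r2=0xd7
epilogue: pop r3=0x16, sp=0x78
epilogue: pop r2=0x08, sp=0x79
prologue pushed ['r2', 'r3'] at ['0x78', '0x77']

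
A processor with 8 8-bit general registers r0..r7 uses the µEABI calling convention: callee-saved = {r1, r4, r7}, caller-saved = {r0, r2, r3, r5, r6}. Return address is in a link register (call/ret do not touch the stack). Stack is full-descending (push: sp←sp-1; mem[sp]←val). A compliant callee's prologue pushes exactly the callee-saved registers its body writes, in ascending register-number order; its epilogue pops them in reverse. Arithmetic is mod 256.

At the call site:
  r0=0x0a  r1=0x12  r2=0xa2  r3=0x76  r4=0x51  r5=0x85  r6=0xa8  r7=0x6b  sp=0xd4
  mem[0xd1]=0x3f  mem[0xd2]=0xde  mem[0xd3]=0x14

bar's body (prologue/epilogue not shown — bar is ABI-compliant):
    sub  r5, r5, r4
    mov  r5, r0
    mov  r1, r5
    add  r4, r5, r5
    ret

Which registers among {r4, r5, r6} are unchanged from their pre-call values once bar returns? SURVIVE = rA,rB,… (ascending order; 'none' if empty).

prologue: push r1 -> mem[0xd3]=0x12, sp=0xd3
prologue: push r4 -> mem[0xd2]=0x51, sp=0xd2
body[0] sub  r5, r5, r4 -> r5=0x34
body[1] mov  r5, r0 -> r5=0x0a
body[2] mov  r1, r5 -> r1=0x0a
body[3] add  r4, r5, r5 -> r4=0x14
epilogue: pop r4=0x51, sp=0xd3
epilogue: pop r1=0x12, sp=0xd4
r4: callee-saved, written=True
r5: caller-saved, written=True
r6: caller-saved, written=False

SURVIVE = r4,r6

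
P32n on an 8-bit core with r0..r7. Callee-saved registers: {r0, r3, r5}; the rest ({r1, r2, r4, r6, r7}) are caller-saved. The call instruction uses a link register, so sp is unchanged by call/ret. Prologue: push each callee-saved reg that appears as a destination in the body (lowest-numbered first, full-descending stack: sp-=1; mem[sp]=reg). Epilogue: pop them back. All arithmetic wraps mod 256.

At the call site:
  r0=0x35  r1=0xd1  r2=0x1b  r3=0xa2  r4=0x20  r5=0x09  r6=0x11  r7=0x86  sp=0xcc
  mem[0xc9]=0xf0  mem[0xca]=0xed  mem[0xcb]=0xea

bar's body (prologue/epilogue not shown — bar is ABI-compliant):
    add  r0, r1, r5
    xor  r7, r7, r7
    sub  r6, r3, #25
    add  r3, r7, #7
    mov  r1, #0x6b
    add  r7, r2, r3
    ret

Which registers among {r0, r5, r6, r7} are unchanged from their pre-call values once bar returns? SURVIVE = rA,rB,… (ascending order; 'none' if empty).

prologue: push r0 -> mem[0xcb]=0x35, sp=0xcb
prologue: push r3 -> mem[0xca]=0xa2, sp=0xca
body[0] add  r0, r1, r5 -> r0=0xda
body[1] xor  r7, r7, r7 -> r7=0x00
body[2] sub  r6, r3, #25 -> r6=0x89
body[3] add  r3, r7, #7 -> r3=0x07
body[4] mov  r1, #0x6b -> r1=0x6b
body[5] add  r7, r2, r3 -> r7=0x22
epilogue: pop r3=0xa2, sp=0xcb
epilogue: pop r0=0x35, sp=0xcc
r0: callee-saved, written=True
r5: callee-saved, written=False
r6: caller-saved, written=True
r7: caller-saved, written=True

SURVIVE = r0,r5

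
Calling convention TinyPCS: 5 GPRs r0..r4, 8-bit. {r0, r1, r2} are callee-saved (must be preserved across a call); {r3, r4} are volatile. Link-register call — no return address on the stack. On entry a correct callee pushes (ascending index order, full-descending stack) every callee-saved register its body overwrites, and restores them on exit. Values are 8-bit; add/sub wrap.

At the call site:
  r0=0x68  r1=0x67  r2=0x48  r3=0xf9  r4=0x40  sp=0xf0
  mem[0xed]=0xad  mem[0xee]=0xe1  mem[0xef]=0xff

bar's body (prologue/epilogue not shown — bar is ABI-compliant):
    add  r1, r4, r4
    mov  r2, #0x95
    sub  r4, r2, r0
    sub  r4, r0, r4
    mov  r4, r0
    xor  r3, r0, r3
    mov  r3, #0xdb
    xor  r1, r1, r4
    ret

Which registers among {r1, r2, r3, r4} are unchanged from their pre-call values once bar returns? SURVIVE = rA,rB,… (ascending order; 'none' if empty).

SURVIVE = r1,r2

prologue: push r1 -> mem[0xef]=0x67, sp=0xef
prologue: push r2 -> mem[0xee]=0x48, sp=0xee
body[0] add  r1, r4, r4 -> r1=0x80
body[1] mov  r2, #0x95 -> r2=0x95
body[2] sub  r4, r2, r0 -> r4=0x2d
body[3] sub  r4, r0, r4 -> r4=0x3b
body[4] mov  r4, r0 -> r4=0x68
body[5] xor  r3, r0, r3 -> r3=0x91
body[6] mov  r3, #0xdb -> r3=0xdb
body[7] xor  r1, r1, r4 -> r1=0xe8
epilogue: pop r2=0x48, sp=0xef
epilogue: pop r1=0x67, sp=0xf0
r1: callee-saved, written=True
r2: callee-saved, written=True
r3: caller-saved, written=True
r4: caller-saved, written=True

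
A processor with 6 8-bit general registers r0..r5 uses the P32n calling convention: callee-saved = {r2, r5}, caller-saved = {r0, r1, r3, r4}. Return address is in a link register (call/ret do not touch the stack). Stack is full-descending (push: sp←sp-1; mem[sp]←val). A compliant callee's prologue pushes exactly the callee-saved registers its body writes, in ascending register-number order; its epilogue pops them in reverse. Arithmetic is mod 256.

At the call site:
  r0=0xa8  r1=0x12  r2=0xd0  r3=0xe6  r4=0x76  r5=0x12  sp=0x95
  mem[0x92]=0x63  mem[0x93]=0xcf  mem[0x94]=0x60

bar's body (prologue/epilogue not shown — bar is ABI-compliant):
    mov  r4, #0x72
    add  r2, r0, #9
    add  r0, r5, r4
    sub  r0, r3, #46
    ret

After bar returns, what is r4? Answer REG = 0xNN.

REG = 0x72

prologue: push r2 -> mem[0x94]=0xd0, sp=0x94
body[0] mov  r4, #0x72 -> r4=0x72
body[1] add  r2, r0, #9 -> r2=0xb1
body[2] add  r0, r5, r4 -> r0=0x84
body[3] sub  r0, r3, #46 -> r0=0xb8
epilogue: pop r2=0xd0, sp=0x95
r4 is caller-saved -> body value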